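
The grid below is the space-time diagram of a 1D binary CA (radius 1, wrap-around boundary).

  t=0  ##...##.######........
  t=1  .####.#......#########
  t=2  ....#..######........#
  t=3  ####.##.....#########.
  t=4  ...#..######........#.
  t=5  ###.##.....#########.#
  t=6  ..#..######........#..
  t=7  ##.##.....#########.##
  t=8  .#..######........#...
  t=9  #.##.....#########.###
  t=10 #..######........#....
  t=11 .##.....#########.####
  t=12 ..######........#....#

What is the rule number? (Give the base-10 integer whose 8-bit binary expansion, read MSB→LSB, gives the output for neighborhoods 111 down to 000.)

  [7] ### => .  t=0,i=9
  [6] ##. => #  t=0,i=1
  [5] #.# => .  t=0,i=7
  [4] #.. => #  t=0,i=2
  [3] .## => .  t=0,i=0
  [2] .#. => .  t=1,i=6
  [1] ..# => #  t=0,i=4
  [0] ... => #  t=0,i=3
  bits 01010011 = 83

83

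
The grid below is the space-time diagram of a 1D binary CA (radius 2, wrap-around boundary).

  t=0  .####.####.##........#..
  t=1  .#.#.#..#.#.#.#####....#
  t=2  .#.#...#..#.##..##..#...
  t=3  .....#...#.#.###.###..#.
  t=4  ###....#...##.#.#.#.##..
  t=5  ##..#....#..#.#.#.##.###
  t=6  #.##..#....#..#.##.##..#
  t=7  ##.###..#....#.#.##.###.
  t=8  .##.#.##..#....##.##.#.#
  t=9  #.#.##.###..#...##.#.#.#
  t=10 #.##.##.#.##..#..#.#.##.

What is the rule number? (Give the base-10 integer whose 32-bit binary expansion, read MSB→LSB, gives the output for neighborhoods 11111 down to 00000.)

3392108673

  nb #####: next=#  (t=1,i=16, bit31=1)
  nb ####.: next=#  (t=0,i=3, bit30=1)
  nb ###.#: next=.  (t=0,i=4, bit29=0)
  nb ###..: next=.  (t=1,i=18, bit28=0)
  nb ##.##: next=#  (t=0,i=5, bit27=1)
  nb ##.#.: next=.  (t=4,i=13, bit26=0)
  nb ##..#: next=#  (t=2,i=14, bit25=1)
  nb ##...: next=.  (t=0,i=13, bit24=0)
  nb #.###: next=.  (t=0,i=6, bit23=0)
  nb #.##.: next=.  (t=0,i=11, bit22=0)
  nb #.#.#: next=#  (t=1,i=1, bit21=1)
  nb #.#..: next=.  (t=1,i=5, bit20=0)
  nb #..##: next=#  (t=2,i=15, bit19=1)
  nb #..#.: next=#  (t=1,i=7, bit18=1)
  nb #...#: next=#  (t=0,i=23, bit17=1)
  nb #....: next=#  (t=0,i=14, bit16=1)
  nb .####: next=.  (t=0,i=2, bit15=0)
  nb .###.: next=#  (t=3,i=14, bit14=1)
  nb .##.#: next=#  (t=4,i=12, bit13=1)
  nb .##..: next=#  (t=0,i=12, bit12=1)
  nb .#.##: next=#  (t=1,i=13, bit11=1)
  nb .#.#.: next=.  (t=1,i=0, bit10=0)
  nb .#..#: next=.  (t=1,i=6, bit9=0)
  nb .#...: next=.  (t=0,i=22, bit8=0)
  nb ..###: next=#  (t=0,i=1, bit7=1)
  nb ..##.: next=.  (t=2,i=16, bit6=0)
  nb ..#.#: next=.  (t=1,i=8, bit5=0)
  nb ..#..: next=.  (t=0,i=21, bit4=0)
  nb ...##: next=.  (t=0,i=0, bit3=0)
  nb ...#.: next=.  (t=0,i=20, bit2=0)
  nb ....#: next=.  (t=0,i=19, bit1=0)
  nb .....: next=#  (t=0,i=15, bit0=1)
  bits 11001010001011110111100010000001 = 3392108673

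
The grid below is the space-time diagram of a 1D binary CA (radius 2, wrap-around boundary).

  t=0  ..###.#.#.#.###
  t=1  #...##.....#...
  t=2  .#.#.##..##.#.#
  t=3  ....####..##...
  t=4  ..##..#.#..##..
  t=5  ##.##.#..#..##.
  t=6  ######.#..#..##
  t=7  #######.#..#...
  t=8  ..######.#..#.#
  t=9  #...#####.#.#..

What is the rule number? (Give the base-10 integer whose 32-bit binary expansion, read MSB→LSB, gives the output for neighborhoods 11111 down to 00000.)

4013964078

  #####|#  b31=1 t=6,i=0
  ####.|#  b30=1 t=3,i=6
  ###.#|#  b29=1 t=0,i=4
  ###..|.  b28=0 t=0,i=14
  ##.##|#  b27=1 t=5,i=2
  ##.#.|#  b26=1 t=0,i=5
  ##..#|#  b25=1 t=0,i=0
  ##...|#  b24=1 t=1,i=6
  #.###|.  b23=0 t=0,i=12
  #.##.|#  b22=1 t=2,i=5
  #.#.#|.  b21=0 t=0,i=6
  #.#..|.  b20=0 t=4,i=8
  #..##|.  b19=0 t=0,i=1
  #..#.|.  b18=0 t=4,i=5
  #...#|.  b17=0 t=1,i=2
  #....|.  b16=0 t=1,i=7
  .####|.  b15=0 t=3,i=5
  .###.|.  b14=0 t=0,i=3
  .##.#|#  b13=1 t=2,i=10
  .##..|#  b12=1 t=1,i=5
  .#.##|#  b11=1 t=0,i=11
  .#.#.|.  b10=0 t=0,i=7
  .#..#|#  b9=1 t=4,i=9
  .#...|#  b8=1 t=1,i=1
  ..###|.  b7=0 t=0,i=2
  ..##.|.  b6=0 t=1,i=4
  ..#.#|#  b5=1 t=4,i=6
  ..#..|.  b4=0 t=1,i=0
  ...##|#  b3=1 t=1,i=3
  ...#.|#  b2=1 t=1,i=10
  ....#|#  b1=1 t=1,i=9
  .....|.  b0=0 t=1,i=8
  bits 11101111010000000011101100101110 = 4013964078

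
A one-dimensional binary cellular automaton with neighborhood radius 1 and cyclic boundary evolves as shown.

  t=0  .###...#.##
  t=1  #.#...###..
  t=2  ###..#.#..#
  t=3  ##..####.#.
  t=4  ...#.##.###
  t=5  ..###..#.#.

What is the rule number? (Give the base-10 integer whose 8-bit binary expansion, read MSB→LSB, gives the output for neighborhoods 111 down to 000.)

  ###|#  b7=1 t=0,i=2
  ##.|.  b6=0 t=0,i=3
  #.#|#  b5=1 t=0,i=0
  #..|.  b4=0 t=0,i=4
  .##|.  b3=0 t=0,i=1
  .#.|#  b2=1 t=0,i=7
  ..#|#  b1=1 t=0,i=6
  ...|.  b0=0 t=0,i=5
  bits 10100110 = 166

166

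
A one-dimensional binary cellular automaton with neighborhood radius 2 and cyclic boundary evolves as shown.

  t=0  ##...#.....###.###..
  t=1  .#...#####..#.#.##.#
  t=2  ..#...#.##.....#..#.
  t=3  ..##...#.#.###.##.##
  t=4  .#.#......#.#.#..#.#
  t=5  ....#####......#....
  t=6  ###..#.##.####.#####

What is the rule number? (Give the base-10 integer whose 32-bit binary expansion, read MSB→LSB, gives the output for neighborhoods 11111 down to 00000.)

1544149779

  [31] ##### => .  t=1,i=7
  [30] ####. => #  t=1,i=8
  [29] ###.# => .  t=0,i=13
  [28] ###.. => #  t=0,i=17
  [27] ##.## => #  t=0,i=14
  [26] ##.#. => #  t=1,i=18
  [25] ##..# => .  t=0,i=18
  [24] ##... => .  t=0,i=2
  [23] #.### => .  t=0,i=15
  [22] #.##. => .  t=1,i=16
  [21] #.#.# => .  t=1,i=14
  [20] #.#.. => .  t=1,i=1
  [19] #..## => #  t=0,i=19
  [18] #..#. => .  t=1,i=11
  [17] #...# => .  t=0,i=3
  [16] #.... => #  t=0,i=7
  [15] .#### => #  t=1,i=6
  [14] .###. => #  t=0,i=12
  [13] .##.# => .  t=1,i=17
  [12] .##.. => #  t=0,i=1
  [11] .#.## => #  t=1,i=15
  [10] .#.#. => .  t=1,i=0
  [9] .#..# => #  t=2,i=16
  [8] .#... => #  t=0,i=6
  [7] ..### => .  t=0,i=11
  [6] ..##. => .  t=0,i=0
  [5] ..#.# => .  t=1,i=12
  [4] ..#.. => #  t=0,i=5
  [3] ...## => .  t=0,i=10
  [2] ...#. => .  t=0,i=4
  [1] ....# => #  t=0,i=9
  [0] ..... => #  t=0,i=8
  bits 01011100000010011101101100010011 = 1544149779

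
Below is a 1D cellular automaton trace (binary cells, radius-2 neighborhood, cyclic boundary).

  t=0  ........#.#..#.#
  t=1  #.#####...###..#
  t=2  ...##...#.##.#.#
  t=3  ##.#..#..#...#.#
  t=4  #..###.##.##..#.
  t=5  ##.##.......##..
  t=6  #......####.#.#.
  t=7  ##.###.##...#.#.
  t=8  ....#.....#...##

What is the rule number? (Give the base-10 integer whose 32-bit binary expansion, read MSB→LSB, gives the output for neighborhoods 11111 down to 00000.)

2184629187

  nb #####: next=#  (t=1,i=4, bit31=1)
  nb ####.: next=.  (t=1,i=5, bit30=0)
  nb ###.#: next=.  (t=3,i=1, bit29=0)
  nb ###..: next=.  (t=1,i=6, bit28=0)
  nb ##.##: next=.  (t=1,i=1, bit27=0)
  nb ##.#.: next=.  (t=2,i=12, bit26=0)
  nb ##..#: next=#  (t=1,i=13, bit25=1)
  nb ##...: next=.  (t=1,i=7, bit24=0)
  nb #.###: next=.  (t=1,i=2, bit23=0)
  nb #.##.: next=.  (t=2,i=10, bit22=0)
  nb #.#.#: next=#  (t=2,i=13, bit21=1)
  nb #.#..: next=#  (t=0,i=10, bit20=1)
  nb #..##: next=.  (t=1,i=14, bit19=0)
  nb #..#.: next=#  (t=0,i=12, bit18=1)
  nb #...#: next=#  (t=1,i=8, bit17=1)
  nb #....: next=.  (t=0,i=1, bit16=0)
  nb .####: next=#  (t=1,i=3, bit15=1)
  nb .###.: next=#  (t=1,i=11, bit14=1)
  nb .##.#: next=.  (t=1,i=0, bit13=0)
  nb .##..: next=.  (t=2,i=4, bit12=0)
  nb .#.##: next=#  (t=2,i=9, bit11=1)
  nb .#.#.: next=.  (t=0,i=9, bit10=0)
  nb .#..#: next=#  (t=0,i=11, bit9=1)
  nb .#...: next=#  (t=0,i=0, bit8=1)
  nb ..###: next=#  (t=1,i=10, bit7=1)
  nb ..##.: next=#  (t=1,i=15, bit6=1)
  nb ..#.#: next=.  (t=0,i=8, bit5=0)
  nb ..#..: next=.  (t=3,i=6, bit4=0)
  nb ...##: next=.  (t=1,i=9, bit3=0)
  nb ...#.: next=.  (t=0,i=7, bit2=0)
  nb ....#: next=#  (t=0,i=6, bit1=1)
  nb .....: next=#  (t=0,i=2, bit0=1)
  bits 10000010001101101100101111000011 = 2184629187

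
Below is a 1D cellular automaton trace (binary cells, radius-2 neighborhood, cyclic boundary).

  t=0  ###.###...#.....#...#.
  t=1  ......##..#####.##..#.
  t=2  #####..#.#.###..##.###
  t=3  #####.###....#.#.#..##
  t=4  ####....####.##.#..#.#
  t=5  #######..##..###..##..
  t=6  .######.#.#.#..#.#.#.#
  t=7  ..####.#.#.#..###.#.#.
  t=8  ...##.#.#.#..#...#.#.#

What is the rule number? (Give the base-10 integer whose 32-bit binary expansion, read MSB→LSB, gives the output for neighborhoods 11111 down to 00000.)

  #####|#  b31=1 t=1,i=12
  ####.|#  b30=1 t=1,i=13
  ###.#|.  b29=0 t=0,i=2
  ###..|#  b28=1 t=0,i=6
  ##.##|.  b27=0 t=0,i=3
  ##.#.|#  b26=1 t=4,i=15
  ##..#|.  b25=0 t=1,i=8
  ##...|#  b24=1 t=0,i=7
  #.###|.  b23=0 t=0,i=0
  #.##.|#  b22=1 t=1,i=16
  #.#.#|.  b21=0 t=2,i=9
  #.#..|.  b20=0 t=3,i=17
  #..##|#  b19=1 t=1,i=9
  #..#.|#  b18=1 t=1,i=19
  #...#|.  b17=0 t=0,i=8
  #....|#  b16=1 t=0,i=12
  .####|#  b15=1 t=1,i=11
  .###.|.  b14=0 t=0,i=1
  .##.#|#  b13=1 t=2,i=17
  .##..|#  b12=1 t=1,i=7
  .#.##|.  b11=0 t=0,i=21
  .#.#.|#  b10=1 t=2,i=8
  .#..#|.  b9=0 t=3,i=18
  .#...|#  b8=1 t=0,i=11
  ..###|.  b7=0 t=1,i=10
  ..##.|.  b6=0 t=1,i=6
  ..#.#|#  b5=1 t=0,i=20
  ..#..|#  b4=1 t=0,i=10
  ...##|.  b3=0 t=1,i=5
  ...#.|.  b2=0 t=0,i=9
  ....#|#  b1=1 t=0,i=14
  .....|#  b0=1 t=0,i=13
  bits 11010101010011011011010100110011 = 3578639667

3578639667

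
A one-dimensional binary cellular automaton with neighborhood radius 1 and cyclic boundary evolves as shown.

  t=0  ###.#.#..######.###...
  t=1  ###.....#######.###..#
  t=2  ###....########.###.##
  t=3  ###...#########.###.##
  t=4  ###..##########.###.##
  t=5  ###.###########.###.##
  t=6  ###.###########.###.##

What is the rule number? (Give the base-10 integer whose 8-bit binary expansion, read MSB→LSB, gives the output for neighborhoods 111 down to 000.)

202

  ### -> #   bit 7 = 1  t=0,i=1
  ##. -> #   bit 6 = 1  t=0,i=2
  #.# -> .   bit 5 = 0  t=0,i=3
  #.. -> .   bit 4 = 0  t=0,i=7
  .## -> #   bit 3 = 1  t=0,i=0
  .#. -> .   bit 2 = 0  t=0,i=4
  ..# -> #   bit 1 = 1  t=0,i=8
  ... -> .   bit 0 = 0  t=0,i=20
  bits 11001010 = 202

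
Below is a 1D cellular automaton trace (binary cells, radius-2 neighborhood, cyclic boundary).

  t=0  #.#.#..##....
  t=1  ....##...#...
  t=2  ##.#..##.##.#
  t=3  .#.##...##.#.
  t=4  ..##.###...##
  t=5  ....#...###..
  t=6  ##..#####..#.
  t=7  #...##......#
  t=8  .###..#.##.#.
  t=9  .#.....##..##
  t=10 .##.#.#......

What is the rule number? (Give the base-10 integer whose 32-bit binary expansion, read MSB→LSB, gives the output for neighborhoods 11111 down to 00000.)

  nb #####: next=.  (t=6,i=6, bit31=0)
  nb ####.: next=.  (t=6,i=7, bit30=0)
  nb ###.#: next=#  (t=2,i=1, bit29=1)
  nb ###..: next=.  (t=4,i=7, bit28=0)
  nb ##.##: next=#  (t=2,i=8, bit27=1)
  nb ##.#.: next=.  (t=2,i=2, bit26=0)
  nb ##..#: next=.  (t=4,i=0, bit25=0)
  nb ##...: next=#  (t=0,i=9, bit24=1)
  nb #.###: next=.  (t=2,i=12, bit23=0)
  nb #.##.: next=#  (t=2,i=9, bit22=1)
  nb #.#.#: next=.  (t=0,i=2, bit21=0)
  nb #.#..: next=#  (t=0,i=4, bit20=1)
  nb #..##: next=.  (t=0,i=6, bit19=0)
  nb #..#.: next=.  (t=3,i=0, bit18=0)
  nb #...#: next=#  (t=1,i=7, bit17=1)
  nb #....: next=.  (t=0,i=10, bit16=0)
  nb .####: next=#  (t=6,i=5, bit15=1)
  nb .###.: next=.  (t=2,i=0, bit14=0)
  nb .##.#: next=.  (t=2,i=7, bit13=0)
  nb .##..: next=.  (t=0,i=8, bit12=0)
  nb .#.##: next=#  (t=3,i=2, bit11=1)
  nb .#.#.: next=.  (t=0,i=1, bit10=0)
  nb .#..#: next=#  (t=0,i=5, bit9=1)
  nb .#...: next=#  (t=1,i=10, bit8=1)
  nb ..###: next=#  (t=5,i=8, bit7=1)
  nb ..##.: next=.  (t=0,i=7, bit6=0)
  nb ..#.#: next=.  (t=0,i=0, bit5=0)
  nb ..#..: next=#  (t=1,i=9, bit4=1)
  nb ...##: next=#  (t=1,i=3, bit3=1)
  nb ...#.: next=.  (t=0,i=12, bit2=0)
  nb ....#: next=.  (t=0,i=11, bit1=0)
  nb .....: next=#  (t=1,i=0, bit0=1)
  bits 00101001010100101000101110011001 = 693275545

693275545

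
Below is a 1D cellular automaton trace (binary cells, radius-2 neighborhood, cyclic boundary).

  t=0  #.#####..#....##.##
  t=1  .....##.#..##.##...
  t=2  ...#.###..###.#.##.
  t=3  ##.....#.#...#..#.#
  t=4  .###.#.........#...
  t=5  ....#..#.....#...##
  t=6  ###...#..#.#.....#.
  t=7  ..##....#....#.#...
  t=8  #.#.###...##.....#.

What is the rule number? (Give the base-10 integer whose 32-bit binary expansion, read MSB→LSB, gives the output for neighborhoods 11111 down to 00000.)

1431117890

  nb #####: next=.  (t=0,i=4, bit31=0)
  nb ####.: next=#  (t=0,i=5, bit30=1)
  nb ###.#: next=.  (t=0,i=0, bit29=0)
  nb ###..: next=#  (t=0,i=6, bit28=1)
  nb ##.##: next=.  (t=0,i=1, bit27=0)
  nb ##.#.: next=#  (t=1,i=7, bit26=1)
  nb ##..#: next=.  (t=0,i=7, bit25=0)
  nb ##...: next=#  (t=1,i=16, bit24=1)
  nb #.###: next=.  (t=0,i=2, bit23=0)
  nb #.##.: next=#  (t=1,i=14, bit22=1)
  nb #.#.#: next=.  (t=2,i=14, bit21=0)
  nb #.#..: next=.  (t=1,i=8, bit20=0)
  nb #..##: next=#  (t=1,i=10, bit19=1)
  nb #..#.: next=#  (t=0,i=8, bit18=1)
  nb #...#: next=.  (t=3,i=11, bit17=0)
  nb #....: next=#  (t=0,i=11, bit16=1)
  nb .####: next=.  (t=0,i=3, bit15=0)
  nb .###.: next=.  (t=0,i=18, bit14=0)
  nb .##.#: next=#  (t=0,i=15, bit13=1)
  nb .##..: next=.  (t=1,i=15, bit12=0)
  nb .#.##: next=.  (t=2,i=4, bit11=0)
  nb .#.#.: next=.  (t=3,i=8, bit10=0)
  nb .#..#: next=.  (t=1,i=9, bit9=0)
  nb .#...: next=.  (t=0,i=10, bit8=0)
  nb ..###: next=.  (t=2,i=10, bit7=0)
  nb ..##.: next=#  (t=0,i=14, bit6=1)
  nb ..#.#: next=.  (t=2,i=3, bit5=0)
  nb ..#..: next=.  (t=0,i=9, bit4=0)
  nb ...##: next=.  (t=0,i=13, bit3=0)
  nb ...#.: next=.  (t=2,i=2, bit2=0)
  nb ....#: next=#  (t=0,i=12, bit1=1)
  nb .....: next=.  (t=1,i=0, bit0=0)
  bits 01010101010011010010000001000010 = 1431117890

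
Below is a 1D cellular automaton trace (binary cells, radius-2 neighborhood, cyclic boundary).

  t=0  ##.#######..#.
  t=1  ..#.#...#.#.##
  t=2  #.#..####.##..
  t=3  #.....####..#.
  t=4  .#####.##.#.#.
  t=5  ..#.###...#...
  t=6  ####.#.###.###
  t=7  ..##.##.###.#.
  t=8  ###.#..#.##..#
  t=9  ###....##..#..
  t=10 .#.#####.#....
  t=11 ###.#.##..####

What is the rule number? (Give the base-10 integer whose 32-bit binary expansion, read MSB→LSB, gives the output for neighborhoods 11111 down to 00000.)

  ##### -> .   bit 31 = 0  t=0,i=5
  ####. -> #   bit 30 = 1  t=0,i=8
  ###.# -> #   bit 29 = 1  t=2,i=8
  ###.. -> .   bit 28 = 0  t=0,i=9
  ##.## -> #   bit 27 = 1  t=0,i=2
  ##.#. -> .   bit 26 = 0  t=4,i=9
  ##..# -> #   bit 25 = 1  t=0,i=10
  ##... -> #   bit 24 = 1  t=5,i=7
  #.### -> .   bit 23 = 0  t=0,i=3
  #.##. -> .   bit 22 = 0  t=0,i=0
  #.#.# -> #   bit 21 = 1  t=1,i=10
  #.#.. -> .   bit 20 = 0  t=1,i=4
  #..## -> .   bit 19 = 0  t=2,i=4
  #..#. -> .   bit 18 = 0  t=0,i=11
  #...# -> #   bit 17 = 1  t=1,i=6
  #.... -> #   bit 16 = 1  t=3,i=2
  .#### -> #   bit 15 = 1  t=0,i=4
  .###. -> #   bit 14 = 1  t=5,i=5
  .##.# -> .   bit 13 = 0  t=0,i=1
  .##.. -> .   bit 12 = 0  t=1,i=13
  .#.## -> #   bit 11 = 1  t=0,i=13
  .#.#. -> .   bit 10 = 0  t=1,i=3
  .#..# -> .   bit 9 = 0  t=2,i=3
  .#... -> #   bit 8 = 1  t=1,i=5
  ..### -> .   bit 7 = 0  t=2,i=5
  ..##. -> #   bit 6 = 1  t=7,i=2
  ..#.# -> #   bit 5 = 1  t=0,i=12
  ..#.. -> .   bit 4 = 0  t=5,i=10
  ...## -> #   bit 3 = 1  t=3,i=5
  ...#. -> #   bit 2 = 1  t=1,i=7
  ....# -> #   bit 1 = 1  t=3,i=4
  ..... -> #   bit 0 = 1  t=3,i=3
  bits 01101011001000111100100101101111 = 1797507439

1797507439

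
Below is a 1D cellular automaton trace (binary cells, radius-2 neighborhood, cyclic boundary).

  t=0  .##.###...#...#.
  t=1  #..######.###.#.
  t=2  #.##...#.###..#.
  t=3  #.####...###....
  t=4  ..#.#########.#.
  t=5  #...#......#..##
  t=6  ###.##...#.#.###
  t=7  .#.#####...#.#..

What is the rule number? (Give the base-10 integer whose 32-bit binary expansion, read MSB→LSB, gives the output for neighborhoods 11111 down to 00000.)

1509577114

  ##### -> .   bit 31 = 0  t=1,i=5
  ####. -> #   bit 30 = 1  t=1,i=7
  ###.# -> .   bit 29 = 0  t=1,i=8
  ###.. -> #   bit 28 = 1  t=0,i=6
  ##.## -> #   bit 27 = 1  t=0,i=3
  ##.#. -> .   bit 26 = 0  t=1,i=13
  ##..# -> .   bit 25 = 0  t=2,i=12
  ##... -> #   bit 24 = 1  t=0,i=7
  #.### -> #   bit 23 = 1  t=0,i=4
  #.##. -> #   bit 22 = 1  t=2,i=2
  #.#.# -> #   bit 21 = 1  t=1,i=14
  #.#.. -> #   bit 20 = 1  t=1,i=0
  #..## -> #   bit 19 = 1  t=0,i=0
  #..#. -> .   bit 18 = 0  t=2,i=13
  #...# -> #   bit 17 = 1  t=0,i=8
  #.... -> .   bit 16 = 0  t=3,i=13
  .#### -> .   bit 15 = 0  t=1,i=4
  .###. -> #   bit 14 = 1  t=0,i=5
  .##.# -> .   bit 13 = 0  t=0,i=2
  .##.. -> #   bit 12 = 1  t=2,i=3
  .#.## -> .   bit 11 = 0  t=2,i=1
  .#.#. -> .   bit 10 = 0  t=1,i=15
  .#..# -> .   bit 9 = 0  t=0,i=15
  .#... -> #   bit 8 = 1  t=0,i=11
  ..### -> #   bit 7 = 1  t=1,i=3
  ..##. -> .   bit 6 = 0  t=0,i=1
  ..#.# -> .   bit 5 = 0  t=2,i=7
  ..#.. -> #   bit 4 = 1  t=0,i=10
  ...## -> #   bit 3 = 1  t=3,i=8
  ...#. -> .   bit 2 = 0  t=0,i=9
  ....# -> #   bit 1 = 1  t=3,i=14
  ..... -> .   bit 0 = 0  t=5,i=7
  bits 01011001111110100101000110011010 = 1509577114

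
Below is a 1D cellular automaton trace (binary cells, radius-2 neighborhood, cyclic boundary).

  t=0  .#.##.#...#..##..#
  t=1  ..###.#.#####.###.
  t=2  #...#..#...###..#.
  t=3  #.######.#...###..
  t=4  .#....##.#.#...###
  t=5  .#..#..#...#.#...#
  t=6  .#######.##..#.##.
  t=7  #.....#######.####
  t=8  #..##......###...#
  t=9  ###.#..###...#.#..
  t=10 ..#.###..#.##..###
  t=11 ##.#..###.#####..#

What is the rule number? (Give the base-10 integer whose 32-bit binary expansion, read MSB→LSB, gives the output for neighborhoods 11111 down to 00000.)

2052995607

  ##### -> .   bit 31 = 0  t=1,i=10
  ####. -> #   bit 30 = 1  t=1,i=11
  ###.# -> #   bit 29 = 1  t=1,i=4
  ###.. -> #   bit 28 = 1  t=1,i=16
  ##.## -> #   bit 27 = 1  t=1,i=13
  ##.#. -> .   bit 26 = 0  t=0,i=5
  ##..# -> #   bit 25 = 1  t=0,i=15
  ##... -> .   bit 24 = 0  t=1,i=17
  #.### -> .   bit 23 = 0  t=1,i=8
  #.##. -> #   bit 22 = 1  t=0,i=3
  #.#.# -> .   bit 21 = 0  t=0,i=1
  #.#.. -> #   bit 20 = 1  t=0,i=6
  #..## -> #   bit 19 = 1  t=0,i=12
  #..#. -> #   bit 18 = 1  t=0,i=16
  #...# -> #   bit 17 = 1  t=0,i=8
  #.... -> .   bit 16 = 0  t=4,i=3
  .#### -> .   bit 15 = 0  t=1,i=9
  .###. -> .   bit 14 = 0  t=1,i=3
  .##.# -> #   bit 13 = 1  t=0,i=4
  .##.. -> #   bit 12 = 1  t=0,i=14
  .#.## -> #   bit 11 = 1  t=0,i=2
  .#.#. -> .   bit 10 = 0  t=0,i=0
  .#..# -> #   bit 9 = 1  t=0,i=11
  .#... -> .   bit 8 = 0  t=0,i=7
  ..### -> .   bit 7 = 0  t=1,i=2
  ..##. -> .   bit 6 = 0  t=0,i=13
  ..#.# -> .   bit 5 = 0  t=0,i=17
  ..#.. -> #   bit 4 = 1  t=0,i=10
  ...## -> .   bit 3 = 0  t=1,i=1
  ...#. -> #   bit 2 = 1  t=0,i=9
  ....# -> #   bit 1 = 1  t=4,i=4
  ..... -> #   bit 0 = 1  t=7,i=3
  bits 01111010010111100011101000010111 = 2052995607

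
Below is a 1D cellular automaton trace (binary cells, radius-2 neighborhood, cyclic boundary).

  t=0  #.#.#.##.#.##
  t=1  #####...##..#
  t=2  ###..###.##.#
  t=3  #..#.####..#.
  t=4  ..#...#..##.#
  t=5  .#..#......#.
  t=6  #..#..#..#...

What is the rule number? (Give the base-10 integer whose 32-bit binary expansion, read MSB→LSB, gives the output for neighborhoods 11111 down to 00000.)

2938623114

  nb #####: next=#  (t=1,i=1, bit31=1)
  nb ####.: next=.  (t=1,i=3, bit30=0)
  nb ###.#: next=#  (t=0,i=0, bit29=1)
  nb ###..: next=.  (t=1,i=4, bit28=0)
  nb ##.##: next=#  (t=2,i=8, bit27=1)
  nb ##.#.: next=#  (t=0,i=1, bit26=1)
  nb ##..#: next=#  (t=1,i=10, bit25=1)
  nb ##...: next=#  (t=1,i=5, bit24=1)
  nb #.###: next=.  (t=0,i=11, bit23=0)
  nb #.##.: next=.  (t=0,i=6, bit22=0)
  nb #.#.#: next=#  (t=0,i=2, bit21=1)
  nb #.#..: next=.  (t=3,i=0, bit20=0)
  nb #..##: next=.  (t=1,i=11, bit19=0)
  nb #..#.: next=#  (t=3,i=2, bit18=1)
  nb #...#: next=#  (t=1,i=6, bit17=1)
  nb #....: next=#  (t=5,i=6, bit16=1)
  nb .####: next=#  (t=1,i=0, bit15=1)
  nb .###.: next=#  (t=0,i=12, bit14=1)
  nb .##.#: next=.  (t=0,i=7, bit13=0)
  nb .##..: next=#  (t=1,i=9, bit12=1)
  nb .#.##: next=.  (t=0,i=5, bit11=0)
  nb .#.#.: next=#  (t=0,i=3, bit10=1)
  nb .#..#: next=.  (t=3,i=1, bit9=0)
  nb .#...: next=.  (t=4,i=3, bit8=0)
  nb ..###: next=#  (t=1,i=12, bit7=1)
  nb ..##.: next=.  (t=1,i=8, bit6=0)
  nb ..#.#: next=.  (t=3,i=3, bit5=0)
  nb ..#..: next=.  (t=4,i=2, bit4=0)
  nb ...##: next=#  (t=1,i=7, bit3=1)
  nb ...#.: next=.  (t=4,i=5, bit2=0)
  nb ....#: next=#  (t=5,i=9, bit1=1)
  nb .....: next=.  (t=5,i=7, bit0=0)
  bits 10101111001001111101010010001010 = 2938623114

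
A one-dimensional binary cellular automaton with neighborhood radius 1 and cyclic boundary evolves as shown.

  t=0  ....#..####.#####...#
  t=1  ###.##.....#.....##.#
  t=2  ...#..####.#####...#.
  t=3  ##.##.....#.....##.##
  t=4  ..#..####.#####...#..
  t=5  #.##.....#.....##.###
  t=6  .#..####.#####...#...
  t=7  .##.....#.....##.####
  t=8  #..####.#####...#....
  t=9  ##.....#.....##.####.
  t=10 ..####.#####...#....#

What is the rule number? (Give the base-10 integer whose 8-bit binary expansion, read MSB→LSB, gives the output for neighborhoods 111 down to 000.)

  ### -> .   bit 7 = 0  t=0,i=8
  ##. -> .   bit 6 = 0  t=0,i=10
  #.# -> #   bit 5 = 1  t=0,i=11
  #.. -> #   bit 4 = 1  t=0,i=0
  .## -> .   bit 3 = 0  t=0,i=7
  .#. -> #   bit 2 = 1  t=0,i=4
  ..# -> .   bit 1 = 0  t=0,i=3
  ... -> #   bit 0 = 1  t=0,i=1
  bits 00110101 = 53

53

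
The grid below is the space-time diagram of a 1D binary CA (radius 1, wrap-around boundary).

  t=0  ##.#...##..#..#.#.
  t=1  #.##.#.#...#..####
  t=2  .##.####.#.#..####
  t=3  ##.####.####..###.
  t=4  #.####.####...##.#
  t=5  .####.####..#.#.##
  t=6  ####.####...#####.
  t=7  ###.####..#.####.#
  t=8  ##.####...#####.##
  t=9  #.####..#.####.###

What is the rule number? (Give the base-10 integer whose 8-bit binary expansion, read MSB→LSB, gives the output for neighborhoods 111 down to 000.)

  ###|#  b7=1 t=1,i=15
  ##.|.  b6=0 t=0,i=1
  #.#|#  b5=1 t=0,i=2
  #..|.  b4=0 t=0,i=4
  .##|#  b3=1 t=0,i=0
  .#.|#  b2=1 t=0,i=3
  ..#|.  b1=0 t=0,i=6
  ...|#  b0=1 t=0,i=5
  bits 10101101 = 173

173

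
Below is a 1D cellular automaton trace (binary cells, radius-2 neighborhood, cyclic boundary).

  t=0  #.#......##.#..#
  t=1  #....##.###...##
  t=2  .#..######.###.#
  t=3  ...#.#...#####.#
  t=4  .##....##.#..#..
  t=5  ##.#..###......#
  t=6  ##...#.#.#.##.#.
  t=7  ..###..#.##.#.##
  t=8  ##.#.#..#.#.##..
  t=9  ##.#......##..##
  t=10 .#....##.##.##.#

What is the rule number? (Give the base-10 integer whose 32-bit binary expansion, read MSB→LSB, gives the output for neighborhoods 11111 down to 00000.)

732620877

  [31] ##### => .  t=2,i=6
  [30] ####. => .  t=2,i=8
  [29] ###.# => #  t=2,i=9
  [28] ###.. => .  t=1,i=0
  [27] ##.## => #  t=1,i=7
  [26] ##.#. => .  t=0,i=1
  [25] ##..# => #  t=7,i=0
  [24] ##... => #  t=1,i=1
  [23] #.### => #  t=1,i=8
  [22] #.##. => .  t=6,i=0
  [21] #.#.# => #  t=2,i=15
  [20] #.#.. => .  t=0,i=2
  [19] #..## => #  t=0,i=14
  [18] #..#. => .  t=4,i=12
  [17] #...# => #  t=1,i=12
  [16] #.... => .  t=0,i=4
  [15] .#### => #  t=2,i=5
  [14] .###. => #  t=1,i=9
  [13] .##.# => #  t=0,i=0
  [12] .##.. => .  t=4,i=2
  [11] .#.## => #  t=6,i=10
  [10] .#.#. => .  t=2,i=0
  [9] .#..# => .  t=0,i=13
  [8] .#... => .  t=0,i=3
  [7] ..### => .  t=1,i=14
  [6] ..##. => #  t=0,i=9
  [5] ..#.# => .  t=3,i=3
  [4] ..#.. => .  t=4,i=13
  [3] ...## => #  t=0,i=8
  [2] ...#. => #  t=3,i=2
  [1] ....# => .  t=0,i=7
  [0] ..... => #  t=0,i=5
  bits 00101011101010101110100001001101 = 732620877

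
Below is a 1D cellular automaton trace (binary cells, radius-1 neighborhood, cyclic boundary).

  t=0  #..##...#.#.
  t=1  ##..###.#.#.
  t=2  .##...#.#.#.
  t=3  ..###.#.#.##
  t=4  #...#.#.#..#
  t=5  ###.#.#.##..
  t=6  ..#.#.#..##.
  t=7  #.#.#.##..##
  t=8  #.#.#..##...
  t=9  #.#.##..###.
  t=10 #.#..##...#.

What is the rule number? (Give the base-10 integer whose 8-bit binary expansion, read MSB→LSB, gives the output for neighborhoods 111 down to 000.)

  nb ###: next=.  (t=1,i=5, bit7=0)
  nb ##.: next=#  (t=0,i=4, bit6=1)
  nb #.#: next=.  (t=0,i=9, bit5=0)
  nb #..: next=#  (t=0,i=1, bit4=1)
  nb .##: next=.  (t=0,i=3, bit3=0)
  nb .#.: next=#  (t=0,i=0, bit2=1)
  nb ..#: next=.  (t=0,i=2, bit1=0)
  nb ...: next=#  (t=0,i=6, bit0=1)
  bits 01010101 = 85

85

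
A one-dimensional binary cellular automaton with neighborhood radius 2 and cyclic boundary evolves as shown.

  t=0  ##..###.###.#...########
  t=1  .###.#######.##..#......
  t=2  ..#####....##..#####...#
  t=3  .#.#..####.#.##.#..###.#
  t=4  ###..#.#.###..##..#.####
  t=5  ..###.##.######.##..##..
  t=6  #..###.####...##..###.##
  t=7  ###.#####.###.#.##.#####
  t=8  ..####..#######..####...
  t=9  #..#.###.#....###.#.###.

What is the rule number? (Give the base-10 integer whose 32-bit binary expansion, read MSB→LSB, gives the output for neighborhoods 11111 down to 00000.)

  #####|.  b31=0 t=0,i=18
  ####.|.  b30=0 t=0,i=0
  ###.#|#  b29=1 t=0,i=6
  ###..|#  b28=1 t=0,i=1
  ##.##|#  b27=1 t=0,i=7
  ##.#.|#  b26=1 t=0,i=11
  ##..#|#  b25=1 t=0,i=2
  ##...|#  b24=1 t=2,i=7
  #.###|#  b23=1 t=0,i=8
  #.##.|.  b22=0 t=1,i=13
  #.#.#|#  b21=1 t=3,i=1
  #.#..|.  b20=0 t=0,i=12
  #..##|#  b19=1 t=0,i=3
  #..#.|#  b18=1 t=1,i=16
  #...#|#  b17=1 t=0,i=14
  #....|#  b16=1 t=1,i=19
  .####|#  b15=1 t=0,i=17
  .###.|#  b14=1 t=0,i=5
  .##.#|#  b13=1 t=3,i=14
  .##..|.  b12=0 t=1,i=14
  .#.##|.  b11=0 t=3,i=12
  .#.#.|#  b10=1 t=3,i=0
  .#..#|.  b9=0 t=2,i=0
  .#...|#  b8=1 t=0,i=13
  ..###|.  b7=0 t=0,i=4
  ..##.|#  b6=1 t=2,i=11
  ..#.#|.  b5=0 t=4,i=5
  ..#..|#  b4=1 t=1,i=17
  ...##|.  b3=0 t=0,i=15
  ...#.|.  b2=0 t=2,i=22
  ....#|#  b1=1 t=1,i=23
  .....|.  b0=0 t=1,i=20
  bits 00111111101011111110010101010010 = 1068492114

1068492114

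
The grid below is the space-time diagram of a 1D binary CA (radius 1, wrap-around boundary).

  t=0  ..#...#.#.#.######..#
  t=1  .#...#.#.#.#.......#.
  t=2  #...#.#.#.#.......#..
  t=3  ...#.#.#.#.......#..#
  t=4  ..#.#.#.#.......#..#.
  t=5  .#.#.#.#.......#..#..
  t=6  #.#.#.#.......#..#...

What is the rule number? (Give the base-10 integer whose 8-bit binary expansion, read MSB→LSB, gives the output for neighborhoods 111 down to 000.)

34

  nb ###: next=.  (t=0,i=13, bit7=0)
  nb ##.: next=.  (t=0,i=17, bit6=0)
  nb #.#: next=#  (t=0,i=7, bit5=1)
  nb #..: next=.  (t=0,i=0, bit4=0)
  nb .##: next=.  (t=0,i=12, bit3=0)
  nb .#.: next=.  (t=0,i=2, bit2=0)
  nb ..#: next=#  (t=0,i=1, bit1=1)
  nb ...: next=.  (t=0,i=4, bit0=0)
  bits 00100010 = 34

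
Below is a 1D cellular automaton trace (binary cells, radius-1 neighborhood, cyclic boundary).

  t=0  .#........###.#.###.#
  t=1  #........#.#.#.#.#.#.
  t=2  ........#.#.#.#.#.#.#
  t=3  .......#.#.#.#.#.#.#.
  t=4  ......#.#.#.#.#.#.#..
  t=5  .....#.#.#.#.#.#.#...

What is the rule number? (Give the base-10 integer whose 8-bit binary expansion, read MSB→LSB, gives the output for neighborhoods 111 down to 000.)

  ### -> #   bit 7 = 1  t=0,i=11
  ##. -> .   bit 6 = 0  t=0,i=12
  #.# -> #   bit 5 = 1  t=0,i=0
  #.. -> .   bit 4 = 0  t=0,i=2
  .## -> .   bit 3 = 0  t=0,i=10
  .#. -> .   bit 2 = 0  t=0,i=1
  ..# -> #   bit 1 = 1  t=0,i=9
  ... -> .   bit 0 = 0  t=0,i=3
  bits 10100010 = 162

162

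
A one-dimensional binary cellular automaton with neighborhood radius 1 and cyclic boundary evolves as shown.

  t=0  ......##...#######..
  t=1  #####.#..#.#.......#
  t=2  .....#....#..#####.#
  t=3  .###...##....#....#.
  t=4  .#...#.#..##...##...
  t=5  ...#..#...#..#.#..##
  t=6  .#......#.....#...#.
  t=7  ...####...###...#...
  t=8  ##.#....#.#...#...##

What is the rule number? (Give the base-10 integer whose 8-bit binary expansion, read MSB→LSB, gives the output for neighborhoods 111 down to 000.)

41

  [7] ### => .  t=0,i=12
  [6] ##. => .  t=0,i=7
  [5] #.# => #  t=1,i=5
  [4] #.. => .  t=0,i=8
  [3] .## => #  t=0,i=6
  [2] .#. => .  t=1,i=6
  [1] ..# => .  t=0,i=5
  [0] ... => #  t=0,i=0
  bits 00101001 = 41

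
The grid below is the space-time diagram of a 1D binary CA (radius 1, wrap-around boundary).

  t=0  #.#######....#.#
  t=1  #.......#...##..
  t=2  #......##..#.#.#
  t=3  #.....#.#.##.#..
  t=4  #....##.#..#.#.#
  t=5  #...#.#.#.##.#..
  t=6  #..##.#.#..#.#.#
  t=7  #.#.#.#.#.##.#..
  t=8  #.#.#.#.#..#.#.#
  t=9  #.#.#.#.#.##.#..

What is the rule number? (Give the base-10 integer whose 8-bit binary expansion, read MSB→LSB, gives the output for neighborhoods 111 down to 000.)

70

  ###|.  b7=0 t=0,i=3
  ##.|#  b6=1 t=0,i=0
  #.#|.  b5=0 t=0,i=1
  #..|.  b4=0 t=0,i=9
  .##|.  b3=0 t=0,i=2
  .#.|#  b2=1 t=0,i=13
  ..#|#  b1=1 t=0,i=12
  ...|.  b0=0 t=0,i=10
  bits 01000110 = 70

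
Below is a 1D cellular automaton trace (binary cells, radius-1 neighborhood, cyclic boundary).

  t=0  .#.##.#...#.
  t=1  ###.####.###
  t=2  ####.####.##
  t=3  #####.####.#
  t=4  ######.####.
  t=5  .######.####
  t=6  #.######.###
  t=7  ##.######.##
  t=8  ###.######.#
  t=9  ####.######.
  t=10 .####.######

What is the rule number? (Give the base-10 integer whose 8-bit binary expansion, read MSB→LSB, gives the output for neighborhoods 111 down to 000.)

246

  nb ###: next=#  (t=1,i=0, bit7=1)
  nb ##.: next=#  (t=0,i=4, bit6=1)
  nb #.#: next=#  (t=0,i=2, bit5=1)
  nb #..: next=#  (t=0,i=7, bit4=1)
  nb .##: next=.  (t=0,i=3, bit3=0)
  nb .#.: next=#  (t=0,i=1, bit2=1)
  nb ..#: next=#  (t=0,i=0, bit1=1)
  nb ...: next=.  (t=0,i=8, bit0=0)
  bits 11110110 = 246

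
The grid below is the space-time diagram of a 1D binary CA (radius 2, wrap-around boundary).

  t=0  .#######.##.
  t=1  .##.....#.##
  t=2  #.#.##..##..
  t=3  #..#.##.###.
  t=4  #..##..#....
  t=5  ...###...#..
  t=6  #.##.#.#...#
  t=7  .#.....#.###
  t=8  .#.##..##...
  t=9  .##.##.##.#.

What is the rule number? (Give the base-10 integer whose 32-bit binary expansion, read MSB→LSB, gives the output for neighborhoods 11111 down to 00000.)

437491945

  nb #####: next=.  (t=0,i=3, bit31=0)
  nb ####.: next=.  (t=0,i=6, bit30=0)
  nb ###.#: next=.  (t=0,i=7, bit29=0)
  nb ###..: next=#  (t=5,i=5, bit28=1)
  nb ##.##: next=#  (t=0,i=8, bit27=1)
  nb ##.#.: next=.  (t=3,i=11, bit26=0)
  nb ##..#: next=#  (t=0,i=11, bit25=1)
  nb ##...: next=.  (t=1,i=3, bit24=0)
  nb #.###: next=.  (t=3,i=8, bit23=0)
  nb #.##.: next=.  (t=0,i=9, bit22=0)
  nb #.#.#: next=.  (t=2,i=2, bit21=0)
  nb #.#..: next=#  (t=3,i=0, bit20=1)
  nb #..##: next=.  (t=0,i=0, bit19=0)
  nb #..#.: next=.  (t=2,i=11, bit18=0)
  nb #...#: next=#  (t=5,i=7, bit17=1)
  nb #....: next=#  (t=1,i=4, bit16=1)
  nb .####: next=#  (t=0,i=2, bit15=1)
  nb .###.: next=.  (t=3,i=9, bit14=0)
  nb .##.#: next=.  (t=1,i=11, bit13=0)
  nb .##..: next=#  (t=0,i=10, bit12=1)
  nb .#.##: next=#  (t=1,i=9, bit11=1)
  nb .#.#.: next=.  (t=2,i=1, bit10=0)
  nb .#..#: next=.  (t=3,i=1, bit9=0)
  nb .#...: next=.  (t=4,i=8, bit8=0)
  nb ..###: next=#  (t=0,i=1, bit7=1)
  nb ..##.: next=#  (t=2,i=8, bit6=1)
  nb ..#.#: next=#  (t=1,i=8, bit5=1)
  nb ..#..: next=.  (t=4,i=0, bit4=0)
  nb ...##: next=#  (t=5,i=2, bit3=1)
  nb ...#.: next=.  (t=1,i=7, bit2=0)
  nb ....#: next=.  (t=1,i=6, bit1=0)
  nb .....: next=#  (t=1,i=5, bit0=1)
  bits 00011010000100111001100011101001 = 437491945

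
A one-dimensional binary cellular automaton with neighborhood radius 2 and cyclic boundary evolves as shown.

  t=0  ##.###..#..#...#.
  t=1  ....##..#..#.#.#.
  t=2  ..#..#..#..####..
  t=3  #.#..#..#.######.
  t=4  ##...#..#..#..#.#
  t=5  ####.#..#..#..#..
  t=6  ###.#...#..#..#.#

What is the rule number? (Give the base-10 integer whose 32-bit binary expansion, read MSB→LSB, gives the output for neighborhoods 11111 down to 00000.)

  ##### -> .   bit 31 = 0  t=3,i=12
  ####. -> #   bit 30 = 1  t=2,i=13
  ###.# -> .   bit 29 = 0  t=3,i=15
  ###.. -> #   bit 28 = 1  t=0,i=5
  ##.## -> .   bit 27 = 0  t=0,i=2
  ##.#. -> #   bit 26 = 1  t=3,i=16
  ##..# -> .   bit 25 = 0  t=0,i=6
  ##... -> #   bit 24 = 1  t=2,i=15
  #.### -> .   bit 23 = 0  t=0,i=3
  #.##. -> .   bit 22 = 0  t=0,i=0
  #.#.# -> #   bit 21 = 1  t=1,i=13
  #.#.. -> .   bit 20 = 0  t=1,i=15
  #..## -> #   bit 19 = 1  t=2,i=10
  #..#. -> .   bit 18 = 0  t=0,i=7
  #...# -> #   bit 17 = 1  t=0,i=13
  #.... -> .   bit 16 = 0  t=1,i=0
  .#### -> #   bit 15 = 1  t=2,i=12
  .###. -> #   bit 14 = 1  t=0,i=4
  .##.# -> .   bit 13 = 0  t=0,i=1
  .##.. -> #   bit 12 = 1  t=1,i=5
  .#.## -> .   bit 11 = 0  t=0,i=16
  .#.#. -> #   bit 10 = 1  t=1,i=12
  .#..# -> .   bit 9 = 0  t=0,i=9
  .#... -> .   bit 8 = 0  t=0,i=12
  ..### -> #   bit 7 = 1  t=2,i=11
  ..##. -> .   bit 6 = 0  t=1,i=4
  ..#.# -> #   bit 5 = 1  t=0,i=15
  ..#.. -> #   bit 4 = 1  t=0,i=8
  ...## -> .   bit 3 = 0  t=1,i=3
  ...#. -> .   bit 2 = 0  t=0,i=14
  ....# -> #   bit 1 = 1  t=1,i=2
  ..... -> .   bit 0 = 0  t=1,i=1
  bits 01010101001010101101010010110010 = 1428870322

1428870322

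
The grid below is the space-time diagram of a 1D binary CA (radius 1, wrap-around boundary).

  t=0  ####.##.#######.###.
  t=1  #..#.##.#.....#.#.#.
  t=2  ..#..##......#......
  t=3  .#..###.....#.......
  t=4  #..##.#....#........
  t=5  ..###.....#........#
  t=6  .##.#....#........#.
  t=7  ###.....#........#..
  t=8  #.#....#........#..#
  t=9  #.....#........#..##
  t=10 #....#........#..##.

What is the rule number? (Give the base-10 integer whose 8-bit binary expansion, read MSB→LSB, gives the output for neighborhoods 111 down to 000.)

  ### -> .   bit 7 = 0  t=0,i=1
  ##. -> #   bit 6 = 1  t=0,i=3
  #.# -> .   bit 5 = 0  t=0,i=4
  #.. -> .   bit 4 = 0  t=1,i=1
  .## -> #   bit 3 = 1  t=0,i=0
  .#. -> .   bit 2 = 0  t=1,i=0
  ..# -> #   bit 1 = 1  t=1,i=2
  ... -> .   bit 0 = 0  t=1,i=10
  bits 01001010 = 74

74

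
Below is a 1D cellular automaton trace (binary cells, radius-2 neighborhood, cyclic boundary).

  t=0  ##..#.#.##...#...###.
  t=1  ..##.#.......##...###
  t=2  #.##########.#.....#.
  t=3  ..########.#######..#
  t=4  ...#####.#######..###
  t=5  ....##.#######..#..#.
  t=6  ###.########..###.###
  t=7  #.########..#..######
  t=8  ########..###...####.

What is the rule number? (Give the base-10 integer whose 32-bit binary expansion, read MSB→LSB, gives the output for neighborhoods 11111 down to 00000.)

  nb #####: next=#  (t=2,i=4, bit31=1)
  nb ####.: next=.  (t=2,i=10, bit30=0)
  nb ###.#: next=#  (t=0,i=19, bit29=1)
  nb ###..: next=.  (t=1,i=20, bit28=0)
  nb ##.##: next=#  (t=0,i=20, bit27=1)
  nb ##.#.: next=#  (t=1,i=4, bit26=1)
  nb ##..#: next=#  (t=0,i=2, bit25=1)
  nb ##...: next=.  (t=0,i=10, bit24=0)
  nb #.###: next=#  (t=2,i=2, bit23=1)
  nb #.##.: next=.  (t=0,i=0, bit22=0)
  nb #.#.#: next=.  (t=0,i=6, bit21=0)
  nb #.#..: next=#  (t=1,i=5, bit20=1)
  nb #..##: next=.  (t=1,i=1, bit19=0)
  nb #..#.: next=#  (t=0,i=3, bit18=1)
  nb #...#: next=.  (t=0,i=11, bit17=0)
  nb #....: next=#  (t=1,i=7, bit16=1)
  nb .####: next=#  (t=2,i=3, bit15=1)
  nb .###.: next=#  (t=0,i=18, bit14=1)
  nb .##.#: next=#  (t=1,i=3, bit13=1)
  nb .##..: next=.  (t=0,i=1, bit12=0)
  nb .#.##: next=.  (t=0,i=7, bit11=0)
  nb .#.#.: next=#  (t=0,i=5, bit10=1)
  nb .#..#: next=.  (t=3,i=0, bit9=0)
  nb .#...: next=#  (t=0,i=14, bit8=1)
  nb ..###: next=.  (t=0,i=17, bit7=0)
  nb ..##.: next=#  (t=1,i=2, bit6=1)
  nb ..#.#: next=.  (t=0,i=4, bit5=0)
  nb ..#..: next=#  (t=0,i=13, bit4=1)
  nb ...##: next=.  (t=0,i=16, bit3=0)
  nb ...#.: next=.  (t=0,i=12, bit2=0)
  nb ....#: next=#  (t=1,i=11, bit1=1)
  nb .....: next=#  (t=1,i=8, bit0=1)
  bits 10101110100101011110010101010011 = 2929059155

2929059155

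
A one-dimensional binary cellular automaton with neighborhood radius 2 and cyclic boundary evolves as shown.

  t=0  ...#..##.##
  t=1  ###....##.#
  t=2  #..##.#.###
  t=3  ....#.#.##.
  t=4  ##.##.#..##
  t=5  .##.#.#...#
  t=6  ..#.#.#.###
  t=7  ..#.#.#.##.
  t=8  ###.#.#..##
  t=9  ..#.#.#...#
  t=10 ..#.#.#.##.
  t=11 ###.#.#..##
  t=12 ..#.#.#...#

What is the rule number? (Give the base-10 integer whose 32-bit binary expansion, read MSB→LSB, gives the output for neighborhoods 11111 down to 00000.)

  #####|.  b31=0 t=8,i=0
  ####.|.  b30=0 t=1,i=1
  ###.#|#  b29=1 t=4,i=1
  ###..|.  b28=0 t=1,i=2
  ##.##|#  b27=1 t=0,i=8
  ##.#.|.  b26=0 t=2,i=5
  ##..#|.  b25=0 t=2,i=1
  ##...|#  b24=1 t=0,i=0
  #.###|#  b23=1 t=1,i=10
  #.##.|.  b22=0 t=0,i=9
  #.#.#|#  b21=1 t=2,i=6
  #.#..|#  b20=1 t=4,i=6
  #..##|.  b19=0 t=0,i=5
  #..#.|.  b18=0 t=6,i=1
  #...#|#  b17=1 t=0,i=1
  #....|#  b16=1 t=1,i=4
  .####|#  b15=1 t=1,i=0
  .###.|#  b14=1 t=6,i=9
  .##.#|#  b13=1 t=0,i=7
  .##..|#  b12=1 t=0,i=10
  .#.##|.  b11=0 t=2,i=7
  .#.#.|.  b10=0 t=3,i=5
  .#..#|.  b9=0 t=0,i=4
  .#...|.  b8=0 t=5,i=7
  ..###|.  b7=0 t=4,i=9
  ..##.|.  b6=0 t=0,i=6
  ..#.#|#  b5=1 t=3,i=4
  ..#..|.  b4=0 t=0,i=3
  ...##|#  b3=1 t=1,i=6
  ...#.|#  b2=1 t=0,i=2
  ....#|.  b1=0 t=1,i=5
  .....|#  b0=1 t=3,i=1
  bits 00101001101100111111000000101101 = 699658285

699658285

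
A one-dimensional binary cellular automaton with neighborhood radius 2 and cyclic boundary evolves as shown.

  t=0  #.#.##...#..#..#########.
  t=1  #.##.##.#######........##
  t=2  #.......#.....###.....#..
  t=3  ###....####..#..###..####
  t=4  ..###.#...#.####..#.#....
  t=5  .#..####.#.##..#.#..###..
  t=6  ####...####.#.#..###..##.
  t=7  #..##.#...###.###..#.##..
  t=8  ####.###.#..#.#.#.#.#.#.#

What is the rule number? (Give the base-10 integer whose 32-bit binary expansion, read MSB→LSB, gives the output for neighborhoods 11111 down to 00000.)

  nb #####: next=.  (t=0,i=17, bit31=0)
  nb ####.: next=.  (t=0,i=22, bit30=0)
  nb ###.#: next=#  (t=0,i=23, bit29=1)
  nb ###..: next=#  (t=1,i=14, bit28=1)
  nb ##.##: next=.  (t=1,i=1, bit27=0)
  nb ##.#.: next=#  (t=0,i=24, bit26=1)
  nb ##..#: next=.  (t=3,i=11, bit25=0)
  nb ##...: next=#  (t=0,i=6, bit24=1)
  nb #.###: next=#  (t=1,i=8, bit23=1)
  nb #.##.: next=.  (t=0,i=4, bit22=0)
  nb #.#.#: next=#  (t=0,i=0, bit21=1)
  nb #.#..: next=#  (t=4,i=6, bit20=1)
  nb #..##: next=#  (t=0,i=14, bit19=1)
  nb #..#.: next=#  (t=0,i=11, bit18=1)
  nb #...#: next=.  (t=0,i=7, bit17=0)
  nb #....: next=#  (t=1,i=16, bit16=1)
  nb .####: next=.  (t=0,i=16, bit15=0)
  nb .###.: next=.  (t=1,i=24, bit14=0)
  nb .##.#: next=.  (t=1,i=3, bit13=0)
  nb .##..: next=#  (t=0,i=5, bit12=1)
  nb .#.##: next=#  (t=0,i=3, bit11=1)
  nb .#.#.: next=.  (t=0,i=1, bit10=0)
  nb .#..#: next=#  (t=0,i=10, bit9=1)
  nb .#...: next=#  (t=2,i=1, bit8=1)
  nb ..###: next=.  (t=0,i=15, bit7=0)
  nb ..##.: next=#  (t=6,i=22, bit6=1)
  nb ..#.#: next=.  (t=4,i=10, bit5=0)
  nb ..#..: next=#  (t=0,i=9, bit4=1)
  nb ...##: next=#  (t=1,i=22, bit3=1)
  nb ...#.: next=#  (t=0,i=8, bit2=1)
  nb ....#: next=.  (t=1,i=21, bit1=0)
  nb .....: next=.  (t=1,i=17, bit0=0)
  bits 00110101101111010001101101011100 = 901585756

901585756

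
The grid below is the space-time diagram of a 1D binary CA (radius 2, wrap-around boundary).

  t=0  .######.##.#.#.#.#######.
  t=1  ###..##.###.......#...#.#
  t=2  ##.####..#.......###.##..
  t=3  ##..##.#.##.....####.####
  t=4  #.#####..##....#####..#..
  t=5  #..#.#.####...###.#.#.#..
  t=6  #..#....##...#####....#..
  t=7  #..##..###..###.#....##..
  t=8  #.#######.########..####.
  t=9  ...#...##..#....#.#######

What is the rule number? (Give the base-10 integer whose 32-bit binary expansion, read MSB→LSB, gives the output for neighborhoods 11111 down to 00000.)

1717105148

  nb #####: next=.  (t=0,i=3, bit31=0)
  nb ####.: next=#  (t=0,i=5, bit30=1)
  nb ###.#: next=#  (t=0,i=6, bit29=1)
  nb ###..: next=.  (t=0,i=23, bit28=0)
  nb ##.##: next=.  (t=0,i=7, bit27=0)
  nb ##.#.: next=#  (t=0,i=10, bit26=1)
  nb ##..#: next=#  (t=0,i=24, bit25=1)
  nb ##...: next=.  (t=1,i=11, bit24=0)
  nb #.###: next=.  (t=0,i=17, bit23=0)
  nb #.##.: next=#  (t=0,i=8, bit22=1)
  nb #.#.#: next=.  (t=0,i=11, bit21=0)
  nb #.#..: next=#  (t=5,i=22, bit20=1)
  nb #..##: next=#  (t=0,i=0, bit19=1)
  nb #..#.: next=.  (t=2,i=8, bit18=0)
  nb #...#: next=.  (t=1,i=20, bit17=0)
  nb #....: next=.  (t=1,i=12, bit16=0)
  nb .####: next=#  (t=0,i=2, bit15=1)
  nb .###.: next=#  (t=1,i=9, bit14=1)
  nb .##.#: next=#  (t=0,i=9, bit13=1)
  nb .##..: next=#  (t=2,i=22, bit12=1)
  nb .#.##: next=.  (t=0,i=16, bit11=0)
  nb .#.#.: next=.  (t=0,i=12, bit10=0)
  nb .#..#: next=.  (t=4,i=23, bit9=0)
  nb .#...: next=#  (t=1,i=19, bit8=1)
  nb ..###: next=#  (t=0,i=1, bit7=1)
  nb ..##.: next=#  (t=1,i=5, bit6=1)
  nb ..#.#: next=#  (t=1,i=22, bit5=1)
  nb ..#..: next=#  (t=1,i=18, bit4=1)
  nb ...##: next=#  (t=2,i=16, bit3=1)
  nb ...#.: next=#  (t=1,i=17, bit2=1)
  nb ....#: next=.  (t=1,i=16, bit1=0)
  nb .....: next=.  (t=1,i=13, bit0=0)
  bits 01100110010110001111000111111100 = 1717105148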